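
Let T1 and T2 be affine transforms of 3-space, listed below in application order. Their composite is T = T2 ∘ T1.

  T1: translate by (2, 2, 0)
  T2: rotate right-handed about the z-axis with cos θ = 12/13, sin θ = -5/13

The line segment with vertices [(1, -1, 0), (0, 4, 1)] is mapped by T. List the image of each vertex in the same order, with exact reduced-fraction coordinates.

image vertices: (41/13, -3/13, 0), (54/13, 62/13, 1)

T1 translate by (2, 2, 0): (1, -1, 0) → (3, 1, 0); (0, 4, 1) → (2, 6, 1)
T2 rotate right-handed about the z-axis with cos θ = 12/13, sin θ = -5/13: (3, 1, 0) → (41/13, -3/13, 0); (2, 6, 1) → (54/13, 62/13, 1)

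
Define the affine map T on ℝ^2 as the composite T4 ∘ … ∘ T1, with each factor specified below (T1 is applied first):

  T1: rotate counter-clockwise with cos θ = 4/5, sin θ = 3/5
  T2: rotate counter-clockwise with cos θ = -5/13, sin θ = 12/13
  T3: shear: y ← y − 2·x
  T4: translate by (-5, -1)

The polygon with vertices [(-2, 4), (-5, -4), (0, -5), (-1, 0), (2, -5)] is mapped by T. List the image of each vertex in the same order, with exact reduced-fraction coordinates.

T1 rotate counter-clockwise with cos θ = 4/5, sin θ = 3/5: (-2, 4) → (-4, 2); (-5, -4) → (-8/5, -31/5); (0, -5) → (3, -4); (-1, 0) → (-4/5, -3/5); (2, -5) → (23/5, -14/5)
T2 rotate counter-clockwise with cos θ = -5/13, sin θ = 12/13: (-4, 2) → (-4/13, -58/13); (-8/5, -31/5) → (412/65, 59/65); (3, -4) → (33/13, 56/13); (-4/5, -3/5) → (56/65, -33/65); (23/5, -14/5) → (53/65, 346/65)
T3 shear: y ← y − 2·x: (-4/13, -58/13) → (-4/13, -50/13); (412/65, 59/65) → (412/65, -153/13); (33/13, 56/13) → (33/13, -10/13); (56/65, -33/65) → (56/65, -29/13); (53/65, 346/65) → (53/65, 48/13)
T4 translate by (-5, -1): (-4/13, -50/13) → (-69/13, -63/13); (412/65, -153/13) → (87/65, -166/13); (33/13, -10/13) → (-32/13, -23/13); (56/65, -29/13) → (-269/65, -42/13); (53/65, 48/13) → (-272/65, 35/13)

image vertices: (-69/13, -63/13), (87/65, -166/13), (-32/13, -23/13), (-269/65, -42/13), (-272/65, 35/13)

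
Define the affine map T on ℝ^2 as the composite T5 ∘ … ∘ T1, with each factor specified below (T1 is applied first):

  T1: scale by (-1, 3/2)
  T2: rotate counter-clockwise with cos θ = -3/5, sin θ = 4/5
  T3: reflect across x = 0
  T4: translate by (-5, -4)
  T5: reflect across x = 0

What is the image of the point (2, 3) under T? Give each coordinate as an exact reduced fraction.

T1 scale by (-1, 3/2): (2, 3) → (-2, 9/2)
T2 rotate counter-clockwise with cos θ = -3/5, sin θ = 4/5: (-2, 9/2) → (-12/5, -43/10)
T3 reflect across x = 0: (-12/5, -43/10) → (12/5, -43/10)
T4 translate by (-5, -4): (12/5, -43/10) → (-13/5, -83/10)
T5 reflect across x = 0: (-13/5, -83/10) → (13/5, -83/10)

T(p) = (13/5, -83/10)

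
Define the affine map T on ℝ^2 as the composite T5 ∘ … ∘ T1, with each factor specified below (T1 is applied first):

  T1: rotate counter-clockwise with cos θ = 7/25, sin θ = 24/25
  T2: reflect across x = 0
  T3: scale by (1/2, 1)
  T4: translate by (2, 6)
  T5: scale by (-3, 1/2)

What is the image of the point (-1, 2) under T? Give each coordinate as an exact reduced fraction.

T(p) = (-93/10, 14/5)

T1 rotate counter-clockwise with cos θ = 7/25, sin θ = 24/25: (-1, 2) → (-11/5, -2/5)
T2 reflect across x = 0: (-11/5, -2/5) → (11/5, -2/5)
T3 scale by (1/2, 1): (11/5, -2/5) → (11/10, -2/5)
T4 translate by (2, 6): (11/10, -2/5) → (31/10, 28/5)
T5 scale by (-3, 1/2): (31/10, 28/5) → (-93/10, 14/5)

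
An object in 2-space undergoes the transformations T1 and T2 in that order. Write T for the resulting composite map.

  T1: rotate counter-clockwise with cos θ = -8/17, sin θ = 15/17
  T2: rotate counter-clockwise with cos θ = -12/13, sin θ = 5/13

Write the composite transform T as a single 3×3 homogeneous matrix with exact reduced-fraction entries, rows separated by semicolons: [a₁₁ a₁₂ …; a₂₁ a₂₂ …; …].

T1 = [-8/17 -15/17 0; 15/17 -8/17 0; 0 0 1]
T2·T1 = [21/221 220/221 0; -220/221 21/221 0; 0 0 1]

T = [21/221 220/221 0; -220/221 21/221 0; 0 0 1]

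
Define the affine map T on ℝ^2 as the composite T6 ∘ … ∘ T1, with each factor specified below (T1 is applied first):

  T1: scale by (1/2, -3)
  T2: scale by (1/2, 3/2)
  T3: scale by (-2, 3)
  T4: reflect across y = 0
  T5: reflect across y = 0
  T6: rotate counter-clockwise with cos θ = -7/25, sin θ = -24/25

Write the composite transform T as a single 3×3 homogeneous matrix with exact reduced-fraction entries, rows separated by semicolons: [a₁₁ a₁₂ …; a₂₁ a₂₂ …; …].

T1 = [1/2 0 0; 0 -3 0; 0 0 1]
T2·T1 = [1/4 0 0; 0 -9/2 0; 0 0 1]
T3·…·T1 = [-1/2 0 0; 0 -27/2 0; 0 0 1]
T4·…·T1 = [-1/2 0 0; 0 27/2 0; 0 0 1]
T5·…·T1 = [-1/2 0 0; 0 -27/2 0; 0 0 1]
T6·…·T1 = [7/50 -324/25 0; 12/25 189/50 0; 0 0 1]

T = [7/50 -324/25 0; 12/25 189/50 0; 0 0 1]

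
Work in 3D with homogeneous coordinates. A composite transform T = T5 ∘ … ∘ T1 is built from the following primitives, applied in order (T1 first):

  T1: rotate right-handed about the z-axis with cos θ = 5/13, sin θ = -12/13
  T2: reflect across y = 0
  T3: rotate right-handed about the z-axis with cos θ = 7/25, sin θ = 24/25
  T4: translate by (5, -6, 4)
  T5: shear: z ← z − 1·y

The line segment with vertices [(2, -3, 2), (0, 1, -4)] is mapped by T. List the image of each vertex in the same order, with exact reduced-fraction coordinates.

T1 rotate right-handed about the z-axis with cos θ = 5/13, sin θ = -12/13: (2, -3, 2) → (-2, -3, 2); (0, 1, -4) → (12/13, 5/13, -4)
T2 reflect across y = 0: (-2, -3, 2) → (-2, 3, 2); (12/13, 5/13, -4) → (12/13, -5/13, -4)
T3 rotate right-handed about the z-axis with cos θ = 7/25, sin θ = 24/25: (-2, 3, 2) → (-86/25, -27/25, 2); (12/13, -5/13, -4) → (204/325, 253/325, -4)
T4 translate by (5, -6, 4): (-86/25, -27/25, 2) → (39/25, -177/25, 6); (204/325, 253/325, -4) → (1829/325, -1697/325, 0)
T5 shear: z ← z − 1·y: (39/25, -177/25, 6) → (39/25, -177/25, 327/25); (1829/325, -1697/325, 0) → (1829/325, -1697/325, 1697/325)

image vertices: (39/25, -177/25, 327/25), (1829/325, -1697/325, 1697/325)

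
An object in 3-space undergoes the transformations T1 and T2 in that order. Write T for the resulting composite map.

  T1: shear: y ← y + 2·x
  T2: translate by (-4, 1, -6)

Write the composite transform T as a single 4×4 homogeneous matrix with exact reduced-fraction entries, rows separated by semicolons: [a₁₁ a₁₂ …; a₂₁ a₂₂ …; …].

T1 = [1 0 0 0; 2 1 0 0; 0 0 1 0; 0 0 0 1]
T2·T1 = [1 0 0 -4; 2 1 0 1; 0 0 1 -6; 0 0 0 1]

T = [1 0 0 -4; 2 1 0 1; 0 0 1 -6; 0 0 0 1]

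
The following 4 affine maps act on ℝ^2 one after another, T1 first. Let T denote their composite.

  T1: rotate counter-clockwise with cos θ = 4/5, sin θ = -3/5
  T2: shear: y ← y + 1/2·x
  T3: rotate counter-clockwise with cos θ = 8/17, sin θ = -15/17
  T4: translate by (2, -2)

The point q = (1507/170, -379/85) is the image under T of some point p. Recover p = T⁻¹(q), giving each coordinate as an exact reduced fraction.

p = (3, 5)

T1 = [4/5 3/5 0; -3/5 4/5 0; 0 0 1]
T2·T1 = [4/5 3/5 0; -1/5 11/10 0; 0 0 1]
T3·…·T1 = [1/5 213/170 0; -4/5 -1/85 0; 0 0 1]
T4·…·T1 = [1/5 213/170 2; -4/5 -1/85 -2; 0 0 1]
det M = 1; M⁻¹ = [-1/85 -213/170 -211/85; 4/5 1/5 -6/5; 0 0 1]
M⁻¹ · (1507/170, -379/85)ᵀ = (3, 5)ᵀ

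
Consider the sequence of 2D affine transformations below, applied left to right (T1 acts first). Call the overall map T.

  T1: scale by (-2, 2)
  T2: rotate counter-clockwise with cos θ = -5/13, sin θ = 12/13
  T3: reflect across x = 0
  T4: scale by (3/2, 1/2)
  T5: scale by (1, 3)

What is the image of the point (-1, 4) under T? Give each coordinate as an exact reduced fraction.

T1 scale by (-2, 2): (-1, 4) → (2, 8)
T2 rotate counter-clockwise with cos θ = -5/13, sin θ = 12/13: (2, 8) → (-106/13, -16/13)
T3 reflect across x = 0: (-106/13, -16/13) → (106/13, -16/13)
T4 scale by (3/2, 1/2): (106/13, -16/13) → (159/13, -8/13)
T5 scale by (1, 3): (159/13, -8/13) → (159/13, -24/13)

T(p) = (159/13, -24/13)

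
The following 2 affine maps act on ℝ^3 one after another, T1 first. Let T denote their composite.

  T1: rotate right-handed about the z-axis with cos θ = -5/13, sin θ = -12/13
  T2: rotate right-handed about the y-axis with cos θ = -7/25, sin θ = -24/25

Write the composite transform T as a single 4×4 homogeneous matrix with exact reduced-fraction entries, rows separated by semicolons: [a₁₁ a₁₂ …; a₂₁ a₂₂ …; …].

T1 = [-5/13 12/13 0 0; -12/13 -5/13 0 0; 0 0 1 0; 0 0 0 1]
T2·T1 = [7/65 -84/325 -24/25 0; -12/13 -5/13 0 0; -24/65 288/325 -7/25 0; 0 0 0 1]

T = [7/65 -84/325 -24/25 0; -12/13 -5/13 0 0; -24/65 288/325 -7/25 0; 0 0 0 1]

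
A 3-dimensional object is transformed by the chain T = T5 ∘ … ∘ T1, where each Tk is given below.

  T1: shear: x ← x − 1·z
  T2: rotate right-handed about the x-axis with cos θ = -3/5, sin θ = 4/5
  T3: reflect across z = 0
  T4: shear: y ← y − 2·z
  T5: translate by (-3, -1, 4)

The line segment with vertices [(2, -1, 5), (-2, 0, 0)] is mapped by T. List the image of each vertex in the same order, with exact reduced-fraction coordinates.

image vertices: (-6, -12, 39/5), (-5, -1, 4)

T1 shear: x ← x − 1·z: (2, -1, 5) → (-3, -1, 5); (-2, 0, 0) → (-2, 0, 0)
T2 rotate right-handed about the x-axis with cos θ = -3/5, sin θ = 4/5: (-3, -1, 5) → (-3, -17/5, -19/5); (-2, 0, 0) → (-2, 0, 0)
T3 reflect across z = 0: (-3, -17/5, -19/5) → (-3, -17/5, 19/5); (-2, 0, 0) → (-2, 0, 0)
T4 shear: y ← y − 2·z: (-3, -17/5, 19/5) → (-3, -11, 19/5); (-2, 0, 0) → (-2, 0, 0)
T5 translate by (-3, -1, 4): (-3, -11, 19/5) → (-6, -12, 39/5); (-2, 0, 0) → (-5, -1, 4)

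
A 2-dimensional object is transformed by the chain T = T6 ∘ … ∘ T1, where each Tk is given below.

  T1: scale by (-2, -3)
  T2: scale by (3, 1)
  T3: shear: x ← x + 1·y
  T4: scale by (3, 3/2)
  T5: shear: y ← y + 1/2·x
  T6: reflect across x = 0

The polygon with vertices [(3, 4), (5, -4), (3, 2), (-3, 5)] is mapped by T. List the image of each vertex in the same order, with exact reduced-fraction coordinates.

T1 scale by (-2, -3): (3, 4) → (-6, -12); (5, -4) → (-10, 12); (3, 2) → (-6, -6); (-3, 5) → (6, -15)
T2 scale by (3, 1): (-6, -12) → (-18, -12); (-10, 12) → (-30, 12); (-6, -6) → (-18, -6); (6, -15) → (18, -15)
T3 shear: x ← x + 1·y: (-18, -12) → (-30, -12); (-30, 12) → (-18, 12); (-18, -6) → (-24, -6); (18, -15) → (3, -15)
T4 scale by (3, 3/2): (-30, -12) → (-90, -18); (-18, 12) → (-54, 18); (-24, -6) → (-72, -9); (3, -15) → (9, -45/2)
T5 shear: y ← y + 1/2·x: (-90, -18) → (-90, -63); (-54, 18) → (-54, -9); (-72, -9) → (-72, -45); (9, -45/2) → (9, -18)
T6 reflect across x = 0: (-90, -63) → (90, -63); (-54, -9) → (54, -9); (-72, -45) → (72, -45); (9, -18) → (-9, -18)

image vertices: (90, -63), (54, -9), (72, -45), (-9, -18)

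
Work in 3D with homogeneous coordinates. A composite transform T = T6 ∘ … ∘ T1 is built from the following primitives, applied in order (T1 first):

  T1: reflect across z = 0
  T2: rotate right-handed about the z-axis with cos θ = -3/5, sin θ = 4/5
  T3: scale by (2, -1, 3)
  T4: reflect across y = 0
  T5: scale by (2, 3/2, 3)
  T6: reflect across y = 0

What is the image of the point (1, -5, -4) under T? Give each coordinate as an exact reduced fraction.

T1 reflect across z = 0: (1, -5, -4) → (1, -5, 4)
T2 rotate right-handed about the z-axis with cos θ = -3/5, sin θ = 4/5: (1, -5, 4) → (17/5, 19/5, 4)
T3 scale by (2, -1, 3): (17/5, 19/5, 4) → (34/5, -19/5, 12)
T4 reflect across y = 0: (34/5, -19/5, 12) → (34/5, 19/5, 12)
T5 scale by (2, 3/2, 3): (34/5, 19/5, 12) → (68/5, 57/10, 36)
T6 reflect across y = 0: (68/5, 57/10, 36) → (68/5, -57/10, 36)

T(p) = (68/5, -57/10, 36)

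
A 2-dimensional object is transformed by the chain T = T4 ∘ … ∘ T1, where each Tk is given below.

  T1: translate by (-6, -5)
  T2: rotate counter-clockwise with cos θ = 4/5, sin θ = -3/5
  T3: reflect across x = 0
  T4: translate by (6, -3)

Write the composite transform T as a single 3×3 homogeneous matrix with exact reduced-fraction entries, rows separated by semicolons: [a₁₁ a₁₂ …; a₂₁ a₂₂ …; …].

T1 = [1 0 -6; 0 1 -5; 0 0 1]
T2·T1 = [4/5 3/5 -39/5; -3/5 4/5 -2/5; 0 0 1]
T3·…·T1 = [-4/5 -3/5 39/5; -3/5 4/5 -2/5; 0 0 1]
T4·…·T1 = [-4/5 -3/5 69/5; -3/5 4/5 -17/5; 0 0 1]

T = [-4/5 -3/5 69/5; -3/5 4/5 -17/5; 0 0 1]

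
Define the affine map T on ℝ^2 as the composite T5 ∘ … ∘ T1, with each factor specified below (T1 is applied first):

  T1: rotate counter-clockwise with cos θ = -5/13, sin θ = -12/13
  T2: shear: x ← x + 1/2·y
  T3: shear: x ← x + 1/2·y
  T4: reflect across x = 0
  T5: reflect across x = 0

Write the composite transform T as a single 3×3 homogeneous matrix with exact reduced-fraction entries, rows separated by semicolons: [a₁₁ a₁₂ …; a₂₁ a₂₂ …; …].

T = [-17/13 7/13 0; -12/13 -5/13 0; 0 0 1]

T1 = [-5/13 12/13 0; -12/13 -5/13 0; 0 0 1]
T2·T1 = [-11/13 19/26 0; -12/13 -5/13 0; 0 0 1]
T3·…·T1 = [-17/13 7/13 0; -12/13 -5/13 0; 0 0 1]
T4·…·T1 = [17/13 -7/13 0; -12/13 -5/13 0; 0 0 1]
T5·…·T1 = [-17/13 7/13 0; -12/13 -5/13 0; 0 0 1]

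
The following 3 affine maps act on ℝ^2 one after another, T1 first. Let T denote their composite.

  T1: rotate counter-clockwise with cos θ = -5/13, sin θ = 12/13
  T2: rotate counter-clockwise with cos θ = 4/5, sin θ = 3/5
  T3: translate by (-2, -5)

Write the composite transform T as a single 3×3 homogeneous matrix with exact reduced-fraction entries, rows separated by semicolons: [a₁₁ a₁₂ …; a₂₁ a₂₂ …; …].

T = [-56/65 -33/65 -2; 33/65 -56/65 -5; 0 0 1]

T1 = [-5/13 -12/13 0; 12/13 -5/13 0; 0 0 1]
T2·T1 = [-56/65 -33/65 0; 33/65 -56/65 0; 0 0 1]
T3·…·T1 = [-56/65 -33/65 -2; 33/65 -56/65 -5; 0 0 1]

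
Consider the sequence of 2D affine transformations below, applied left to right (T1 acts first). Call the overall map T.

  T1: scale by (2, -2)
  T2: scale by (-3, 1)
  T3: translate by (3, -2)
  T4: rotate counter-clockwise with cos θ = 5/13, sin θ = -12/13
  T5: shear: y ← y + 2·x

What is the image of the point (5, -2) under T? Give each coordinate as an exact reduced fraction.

T1 scale by (2, -2): (5, -2) → (10, 4)
T2 scale by (-3, 1): (10, 4) → (-30, 4)
T3 translate by (3, -2): (-30, 4) → (-27, 2)
T4 rotate counter-clockwise with cos θ = 5/13, sin θ = -12/13: (-27, 2) → (-111/13, 334/13)
T5 shear: y ← y + 2·x: (-111/13, 334/13) → (-111/13, 112/13)

T(p) = (-111/13, 112/13)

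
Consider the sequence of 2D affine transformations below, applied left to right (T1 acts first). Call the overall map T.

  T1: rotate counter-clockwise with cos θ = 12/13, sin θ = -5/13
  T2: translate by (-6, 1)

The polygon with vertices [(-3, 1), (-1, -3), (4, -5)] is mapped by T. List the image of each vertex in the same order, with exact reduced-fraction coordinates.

image vertices: (-109/13, 40/13), (-105/13, -18/13), (-55/13, -67/13)

T1 rotate counter-clockwise with cos θ = 12/13, sin θ = -5/13: (-3, 1) → (-31/13, 27/13); (-1, -3) → (-27/13, -31/13); (4, -5) → (23/13, -80/13)
T2 translate by (-6, 1): (-31/13, 27/13) → (-109/13, 40/13); (-27/13, -31/13) → (-105/13, -18/13); (23/13, -80/13) → (-55/13, -67/13)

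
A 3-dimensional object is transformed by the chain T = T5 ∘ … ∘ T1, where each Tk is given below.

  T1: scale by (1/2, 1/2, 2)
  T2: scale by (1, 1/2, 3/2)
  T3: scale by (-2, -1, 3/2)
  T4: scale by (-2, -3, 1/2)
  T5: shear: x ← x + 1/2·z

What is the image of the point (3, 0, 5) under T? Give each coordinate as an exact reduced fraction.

T(p) = (93/8, 0, 45/4)

T1 scale by (1/2, 1/2, 2): (3, 0, 5) → (3/2, 0, 10)
T2 scale by (1, 1/2, 3/2): (3/2, 0, 10) → (3/2, 0, 15)
T3 scale by (-2, -1, 3/2): (3/2, 0, 15) → (-3, 0, 45/2)
T4 scale by (-2, -3, 1/2): (-3, 0, 45/2) → (6, 0, 45/4)
T5 shear: x ← x + 1/2·z: (6, 0, 45/4) → (93/8, 0, 45/4)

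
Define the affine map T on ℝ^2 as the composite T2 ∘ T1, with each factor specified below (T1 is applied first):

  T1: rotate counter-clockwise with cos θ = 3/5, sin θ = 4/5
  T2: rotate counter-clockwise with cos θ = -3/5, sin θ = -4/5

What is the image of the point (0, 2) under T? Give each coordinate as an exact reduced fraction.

T(p) = (48/25, 14/25)

T1 rotate counter-clockwise with cos θ = 3/5, sin θ = 4/5: (0, 2) → (-8/5, 6/5)
T2 rotate counter-clockwise with cos θ = -3/5, sin θ = -4/5: (-8/5, 6/5) → (48/25, 14/25)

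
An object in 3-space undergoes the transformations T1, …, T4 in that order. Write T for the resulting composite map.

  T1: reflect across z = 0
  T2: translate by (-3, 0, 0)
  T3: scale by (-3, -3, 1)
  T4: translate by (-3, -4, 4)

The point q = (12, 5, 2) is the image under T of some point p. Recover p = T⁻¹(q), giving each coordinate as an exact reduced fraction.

T1 = [1 0 0 0; 0 1 0 0; 0 0 -1 0; 0 0 0 1]
T2·T1 = [1 0 0 -3; 0 1 0 0; 0 0 -1 0; 0 0 0 1]
T3·…·T1 = [-3 0 0 9; 0 -3 0 0; 0 0 -1 0; 0 0 0 1]
T4·…·T1 = [-3 0 0 6; 0 -3 0 -4; 0 0 -1 4; 0 0 0 1]
det M = -9; M⁻¹ = [-1/3 0 0 2; 0 -1/3 0 -4/3; 0 0 -1 4; 0 0 0 1]
M⁻¹ · (12, 5, 2)ᵀ = (-2, -3, 2)ᵀ

p = (-2, -3, 2)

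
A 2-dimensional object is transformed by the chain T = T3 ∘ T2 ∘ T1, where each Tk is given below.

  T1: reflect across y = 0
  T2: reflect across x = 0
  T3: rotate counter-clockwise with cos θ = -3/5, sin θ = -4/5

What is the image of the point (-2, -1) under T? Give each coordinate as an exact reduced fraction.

T(p) = (-2/5, -11/5)

T1 reflect across y = 0: (-2, -1) → (-2, 1)
T2 reflect across x = 0: (-2, 1) → (2, 1)
T3 rotate counter-clockwise with cos θ = -3/5, sin θ = -4/5: (2, 1) → (-2/5, -11/5)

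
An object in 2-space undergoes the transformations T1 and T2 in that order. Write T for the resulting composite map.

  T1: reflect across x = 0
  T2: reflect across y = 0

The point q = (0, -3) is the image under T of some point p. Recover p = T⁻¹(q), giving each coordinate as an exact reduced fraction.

p = (0, 3)

T1 = [-1 0 0; 0 1 0; 0 0 1]
T2·T1 = [-1 0 0; 0 -1 0; 0 0 1]
det M = 1; M⁻¹ = [-1 0 0; 0 -1 0; 0 0 1]
M⁻¹ · (0, -3)ᵀ = (0, 3)ᵀ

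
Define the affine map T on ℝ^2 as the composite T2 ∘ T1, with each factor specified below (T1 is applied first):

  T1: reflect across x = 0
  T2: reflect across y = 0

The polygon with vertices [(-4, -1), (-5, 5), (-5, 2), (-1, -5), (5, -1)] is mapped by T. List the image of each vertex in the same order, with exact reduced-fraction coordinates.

image vertices: (4, 1), (5, -5), (5, -2), (1, 5), (-5, 1)

T1 reflect across x = 0: (-4, -1) → (4, -1); (-5, 5) → (5, 5); (-5, 2) → (5, 2); (-1, -5) → (1, -5); (5, -1) → (-5, -1)
T2 reflect across y = 0: (4, -1) → (4, 1); (5, 5) → (5, -5); (5, 2) → (5, -2); (1, -5) → (1, 5); (-5, -1) → (-5, 1)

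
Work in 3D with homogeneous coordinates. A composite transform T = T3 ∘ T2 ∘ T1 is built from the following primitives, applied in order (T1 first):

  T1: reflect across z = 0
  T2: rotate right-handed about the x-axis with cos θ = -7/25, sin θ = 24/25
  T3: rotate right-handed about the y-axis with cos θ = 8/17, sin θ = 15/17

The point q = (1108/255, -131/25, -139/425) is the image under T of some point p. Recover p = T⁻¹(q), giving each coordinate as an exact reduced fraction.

T1 = [1 0 0 0; 0 1 0 0; 0 0 -1 0; 0 0 0 1]
T2·T1 = [1 0 0 0; 0 -7/25 24/25 0; 0 24/25 7/25 0; 0 0 0 1]
T3·…·T1 = [8/17 72/85 21/85 0; 0 -7/25 24/25 0; -15/17 192/425 56/425 0; 0 0 0 1]
det M = -1; M⁻¹ = [8/17 0 -15/17 0; 72/85 -7/25 192/425 0; 21/85 24/25 56/425 0; 0 0 0 1]
M⁻¹ · (1108/255, -131/25, -139/425)ᵀ = (7/3, 5, -4)ᵀ

p = (7/3, 5, -4)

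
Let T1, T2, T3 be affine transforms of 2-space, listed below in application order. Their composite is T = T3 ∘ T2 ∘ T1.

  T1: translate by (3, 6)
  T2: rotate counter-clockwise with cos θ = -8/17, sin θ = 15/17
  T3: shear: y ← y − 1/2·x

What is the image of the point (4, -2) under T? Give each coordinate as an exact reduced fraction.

T(p) = (-116/17, 131/17)

T1 translate by (3, 6): (4, -2) → (7, 4)
T2 rotate counter-clockwise with cos θ = -8/17, sin θ = 15/17: (7, 4) → (-116/17, 73/17)
T3 shear: y ← y − 1/2·x: (-116/17, 73/17) → (-116/17, 131/17)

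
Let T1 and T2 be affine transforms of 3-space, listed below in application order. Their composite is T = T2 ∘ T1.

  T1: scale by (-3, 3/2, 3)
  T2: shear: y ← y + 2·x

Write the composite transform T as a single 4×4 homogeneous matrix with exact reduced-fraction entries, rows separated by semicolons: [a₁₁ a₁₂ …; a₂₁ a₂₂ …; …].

T1 = [-3 0 0 0; 0 3/2 0 0; 0 0 3 0; 0 0 0 1]
T2·T1 = [-3 0 0 0; -6 3/2 0 0; 0 0 3 0; 0 0 0 1]

T = [-3 0 0 0; -6 3/2 0 0; 0 0 3 0; 0 0 0 1]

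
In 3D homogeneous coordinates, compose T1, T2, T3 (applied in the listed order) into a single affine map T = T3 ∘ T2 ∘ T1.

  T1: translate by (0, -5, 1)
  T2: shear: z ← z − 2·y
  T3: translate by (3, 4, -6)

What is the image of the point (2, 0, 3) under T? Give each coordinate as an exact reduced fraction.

T(p) = (5, -1, 8)

T1 translate by (0, -5, 1): (2, 0, 3) → (2, -5, 4)
T2 shear: z ← z − 2·y: (2, -5, 4) → (2, -5, 14)
T3 translate by (3, 4, -6): (2, -5, 14) → (5, -1, 8)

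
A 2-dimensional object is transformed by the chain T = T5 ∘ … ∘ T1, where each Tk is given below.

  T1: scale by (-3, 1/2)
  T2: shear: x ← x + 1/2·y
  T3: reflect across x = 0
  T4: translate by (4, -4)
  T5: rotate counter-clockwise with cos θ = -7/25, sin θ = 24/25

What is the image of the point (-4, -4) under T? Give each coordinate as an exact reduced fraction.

T1 scale by (-3, 1/2): (-4, -4) → (12, -2)
T2 shear: x ← x + 1/2·y: (12, -2) → (11, -2)
T3 reflect across x = 0: (11, -2) → (-11, -2)
T4 translate by (4, -4): (-11, -2) → (-7, -6)
T5 rotate counter-clockwise with cos θ = -7/25, sin θ = 24/25: (-7, -6) → (193/25, -126/25)

T(p) = (193/25, -126/25)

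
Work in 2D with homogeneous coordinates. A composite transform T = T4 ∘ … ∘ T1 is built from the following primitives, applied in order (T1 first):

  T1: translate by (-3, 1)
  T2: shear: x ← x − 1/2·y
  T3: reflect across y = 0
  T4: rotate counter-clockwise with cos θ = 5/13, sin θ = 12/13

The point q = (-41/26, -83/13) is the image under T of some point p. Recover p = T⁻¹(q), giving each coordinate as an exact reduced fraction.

p = (-3, 0)

T1 = [1 0 -3; 0 1 1; 0 0 1]
T2·T1 = [1 -1/2 -7/2; 0 1 1; 0 0 1]
T3·…·T1 = [1 -1/2 -7/2; 0 -1 -1; 0 0 1]
T4·…·T1 = [5/13 19/26 -11/26; 12/13 -11/13 -47/13; 0 0 1]
det M = -1; M⁻¹ = [11/13 19/26 3; 12/13 -5/13 -1; 0 0 1]
M⁻¹ · (-41/26, -83/13)ᵀ = (-3, 0)ᵀ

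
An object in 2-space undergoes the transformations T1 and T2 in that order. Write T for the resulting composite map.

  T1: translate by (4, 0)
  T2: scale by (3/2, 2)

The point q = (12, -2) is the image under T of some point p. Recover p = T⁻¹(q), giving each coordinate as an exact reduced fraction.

T1 = [1 0 4; 0 1 0; 0 0 1]
T2·T1 = [3/2 0 6; 0 2 0; 0 0 1]
det M = 3; M⁻¹ = [2/3 0 -4; 0 1/2 0; 0 0 1]
M⁻¹ · (12, -2)ᵀ = (4, -1)ᵀ

p = (4, -1)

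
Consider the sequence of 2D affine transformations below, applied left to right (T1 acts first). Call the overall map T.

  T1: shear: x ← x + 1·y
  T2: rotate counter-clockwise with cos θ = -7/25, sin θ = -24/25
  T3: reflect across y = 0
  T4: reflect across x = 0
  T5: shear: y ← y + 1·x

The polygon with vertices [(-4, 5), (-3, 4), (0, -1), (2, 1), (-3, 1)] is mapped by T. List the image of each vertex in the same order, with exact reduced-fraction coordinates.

image vertices: (-113/25, -54/25), (-89/25, -37/25), (17/25, -14/25), (-3/25, 76/25), (-38/25, -79/25)

T1 shear: x ← x + 1·y: (-4, 5) → (1, 5); (-3, 4) → (1, 4); (0, -1) → (-1, -1); (2, 1) → (3, 1); (-3, 1) → (-2, 1)
T2 rotate counter-clockwise with cos θ = -7/25, sin θ = -24/25: (1, 5) → (113/25, -59/25); (1, 4) → (89/25, -52/25); (-1, -1) → (-17/25, 31/25); (3, 1) → (3/25, -79/25); (-2, 1) → (38/25, 41/25)
T3 reflect across y = 0: (113/25, -59/25) → (113/25, 59/25); (89/25, -52/25) → (89/25, 52/25); (-17/25, 31/25) → (-17/25, -31/25); (3/25, -79/25) → (3/25, 79/25); (38/25, 41/25) → (38/25, -41/25)
T4 reflect across x = 0: (113/25, 59/25) → (-113/25, 59/25); (89/25, 52/25) → (-89/25, 52/25); (-17/25, -31/25) → (17/25, -31/25); (3/25, 79/25) → (-3/25, 79/25); (38/25, -41/25) → (-38/25, -41/25)
T5 shear: y ← y + 1·x: (-113/25, 59/25) → (-113/25, -54/25); (-89/25, 52/25) → (-89/25, -37/25); (17/25, -31/25) → (17/25, -14/25); (-3/25, 79/25) → (-3/25, 76/25); (-38/25, -41/25) → (-38/25, -79/25)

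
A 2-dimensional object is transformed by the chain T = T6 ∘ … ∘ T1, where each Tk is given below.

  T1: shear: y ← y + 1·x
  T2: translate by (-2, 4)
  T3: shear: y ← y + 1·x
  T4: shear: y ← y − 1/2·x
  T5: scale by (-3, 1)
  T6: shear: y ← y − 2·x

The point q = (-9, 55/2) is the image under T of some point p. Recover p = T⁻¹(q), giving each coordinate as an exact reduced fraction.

T1 = [1 0 0; 1 1 0; 0 0 1]
T2·T1 = [1 0 -2; 1 1 4; 0 0 1]
T3·…·T1 = [1 0 -2; 2 1 2; 0 0 1]
T4·…·T1 = [1 0 -2; 3/2 1 3; 0 0 1]
T5·…·T1 = [-3 0 6; 3/2 1 3; 0 0 1]
T6·…·T1 = [-3 0 6; 15/2 1 -9; 0 0 1]
det M = -3; M⁻¹ = [-1/3 0 2; 5/2 1 -6; 0 0 1]
M⁻¹ · (-9, 55/2)ᵀ = (5, -1)ᵀ

p = (5, -1)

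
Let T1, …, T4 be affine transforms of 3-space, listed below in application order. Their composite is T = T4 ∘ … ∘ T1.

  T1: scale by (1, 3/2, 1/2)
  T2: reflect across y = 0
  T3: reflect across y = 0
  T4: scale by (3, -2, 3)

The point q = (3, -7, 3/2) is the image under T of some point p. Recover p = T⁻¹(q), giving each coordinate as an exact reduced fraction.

T1 = [1 0 0 0; 0 3/2 0 0; 0 0 1/2 0; 0 0 0 1]
T2·T1 = [1 0 0 0; 0 -3/2 0 0; 0 0 1/2 0; 0 0 0 1]
T3·…·T1 = [1 0 0 0; 0 3/2 0 0; 0 0 1/2 0; 0 0 0 1]
T4·…·T1 = [3 0 0 0; 0 -3 0 0; 0 0 3/2 0; 0 0 0 1]
det M = -27/2; M⁻¹ = [1/3 0 0 0; 0 -1/3 0 0; 0 0 2/3 0; 0 0 0 1]
M⁻¹ · (3, -7, 3/2)ᵀ = (1, 7/3, 1)ᵀ

p = (1, 7/3, 1)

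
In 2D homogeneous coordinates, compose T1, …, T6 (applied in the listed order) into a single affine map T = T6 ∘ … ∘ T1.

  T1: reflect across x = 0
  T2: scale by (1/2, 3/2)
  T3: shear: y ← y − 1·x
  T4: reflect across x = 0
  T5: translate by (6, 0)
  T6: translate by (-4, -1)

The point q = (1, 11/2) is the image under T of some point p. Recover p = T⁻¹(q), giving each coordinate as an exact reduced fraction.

p = (-2, 5)

T1 = [-1 0 0; 0 1 0; 0 0 1]
T2·T1 = [-1/2 0 0; 0 3/2 0; 0 0 1]
T3·…·T1 = [-1/2 0 0; 1/2 3/2 0; 0 0 1]
T4·…·T1 = [1/2 0 0; 1/2 3/2 0; 0 0 1]
T5·…·T1 = [1/2 0 6; 1/2 3/2 0; 0 0 1]
T6·…·T1 = [1/2 0 2; 1/2 3/2 -1; 0 0 1]
det M = 3/4; M⁻¹ = [2 0 -4; -2/3 2/3 2; 0 0 1]
M⁻¹ · (1, 11/2)ᵀ = (-2, 5)ᵀ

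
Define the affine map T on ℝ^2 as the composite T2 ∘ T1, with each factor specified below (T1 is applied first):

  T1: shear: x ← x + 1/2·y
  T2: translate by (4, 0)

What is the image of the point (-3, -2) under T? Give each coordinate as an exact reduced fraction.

T(p) = (0, -2)

T1 shear: x ← x + 1/2·y: (-3, -2) → (-4, -2)
T2 translate by (4, 0): (-4, -2) → (0, -2)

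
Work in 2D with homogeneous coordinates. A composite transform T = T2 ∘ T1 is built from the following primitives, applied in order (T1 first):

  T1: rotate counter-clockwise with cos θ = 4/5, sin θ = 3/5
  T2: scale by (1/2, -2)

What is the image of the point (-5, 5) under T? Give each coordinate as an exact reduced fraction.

T(p) = (-7/2, -2)

T1 rotate counter-clockwise with cos θ = 4/5, sin θ = 3/5: (-5, 5) → (-7, 1)
T2 scale by (1/2, -2): (-7, 1) → (-7/2, -2)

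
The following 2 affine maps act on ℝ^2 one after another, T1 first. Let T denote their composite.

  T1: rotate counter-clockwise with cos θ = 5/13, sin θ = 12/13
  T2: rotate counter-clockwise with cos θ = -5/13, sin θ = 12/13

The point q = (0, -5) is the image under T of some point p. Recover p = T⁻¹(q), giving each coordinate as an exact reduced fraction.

p = (0, 5)

T1 = [5/13 -12/13 0; 12/13 5/13 0; 0 0 1]
T2·T1 = [-1 0 0; 0 -1 0; 0 0 1]
det M = 1; M⁻¹ = [-1 0 0; 0 -1 0; 0 0 1]
M⁻¹ · (0, -5)ᵀ = (0, 5)ᵀ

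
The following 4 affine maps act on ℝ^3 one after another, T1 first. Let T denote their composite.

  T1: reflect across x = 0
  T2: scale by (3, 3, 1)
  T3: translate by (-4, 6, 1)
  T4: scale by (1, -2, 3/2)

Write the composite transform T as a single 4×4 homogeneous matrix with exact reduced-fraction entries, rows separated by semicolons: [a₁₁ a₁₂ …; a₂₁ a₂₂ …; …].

T = [-3 0 0 -4; 0 -6 0 -12; 0 0 3/2 3/2; 0 0 0 1]

T1 = [-1 0 0 0; 0 1 0 0; 0 0 1 0; 0 0 0 1]
T2·T1 = [-3 0 0 0; 0 3 0 0; 0 0 1 0; 0 0 0 1]
T3·…·T1 = [-3 0 0 -4; 0 3 0 6; 0 0 1 1; 0 0 0 1]
T4·…·T1 = [-3 0 0 -4; 0 -6 0 -12; 0 0 3/2 3/2; 0 0 0 1]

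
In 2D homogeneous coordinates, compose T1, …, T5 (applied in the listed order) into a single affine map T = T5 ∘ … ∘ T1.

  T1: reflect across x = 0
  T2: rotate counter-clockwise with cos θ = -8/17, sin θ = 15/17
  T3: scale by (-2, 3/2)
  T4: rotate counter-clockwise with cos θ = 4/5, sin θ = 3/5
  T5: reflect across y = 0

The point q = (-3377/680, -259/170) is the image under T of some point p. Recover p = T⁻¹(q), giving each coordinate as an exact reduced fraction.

p = (-7/4, -8/3)

T1 = [-1 0 0; 0 1 0; 0 0 1]
T2·T1 = [8/17 -15/17 0; -15/17 -8/17 0; 0 0 1]
T3·…·T1 = [-16/17 30/17 0; -45/34 -12/17 0; 0 0 1]
T4·…·T1 = [7/170 156/85 0; -138/85 42/85 0; 0 0 1]
T5·…·T1 = [7/170 156/85 0; 138/85 -42/85 0; 0 0 1]
det M = -3; M⁻¹ = [14/85 52/85 0; 46/85 -7/510 0; 0 0 1]
M⁻¹ · (-3377/680, -259/170)ᵀ = (-7/4, -8/3)ᵀ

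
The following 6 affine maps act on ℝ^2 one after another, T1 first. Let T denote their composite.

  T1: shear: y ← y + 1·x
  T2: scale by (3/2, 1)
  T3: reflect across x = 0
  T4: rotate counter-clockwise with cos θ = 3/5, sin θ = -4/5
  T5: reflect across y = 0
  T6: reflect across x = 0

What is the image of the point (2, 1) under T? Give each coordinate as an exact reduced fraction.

T1 shear: y ← y + 1·x: (2, 1) → (2, 3)
T2 scale by (3/2, 1): (2, 3) → (3, 3)
T3 reflect across x = 0: (3, 3) → (-3, 3)
T4 rotate counter-clockwise with cos θ = 3/5, sin θ = -4/5: (-3, 3) → (3/5, 21/5)
T5 reflect across y = 0: (3/5, 21/5) → (3/5, -21/5)
T6 reflect across x = 0: (3/5, -21/5) → (-3/5, -21/5)

T(p) = (-3/5, -21/5)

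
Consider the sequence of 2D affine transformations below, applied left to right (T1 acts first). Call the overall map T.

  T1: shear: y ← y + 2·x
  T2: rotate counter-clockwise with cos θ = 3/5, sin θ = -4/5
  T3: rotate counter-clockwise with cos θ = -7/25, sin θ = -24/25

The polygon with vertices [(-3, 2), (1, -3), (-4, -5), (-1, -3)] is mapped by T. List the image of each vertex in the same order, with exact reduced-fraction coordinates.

T1 shear: y ← y + 2·x: (-3, 2) → (-3, -4); (1, -3) → (1, -1); (-4, -5) → (-4, -13); (-1, -3) → (-1, -5)
T2 rotate counter-clockwise with cos θ = 3/5, sin θ = -4/5: (-3, -4) → (-5, 0); (1, -1) → (-1/5, -7/5); (-4, -13) → (-64/5, -23/5); (-1, -5) → (-23/5, -11/5)
T3 rotate counter-clockwise with cos θ = -7/25, sin θ = -24/25: (-5, 0) → (7/5, 24/5); (-1/5, -7/5) → (-161/125, 73/125); (-64/5, -23/5) → (-104/125, 1697/125); (-23/5, -11/5) → (-103/125, 629/125)

image vertices: (7/5, 24/5), (-161/125, 73/125), (-104/125, 1697/125), (-103/125, 629/125)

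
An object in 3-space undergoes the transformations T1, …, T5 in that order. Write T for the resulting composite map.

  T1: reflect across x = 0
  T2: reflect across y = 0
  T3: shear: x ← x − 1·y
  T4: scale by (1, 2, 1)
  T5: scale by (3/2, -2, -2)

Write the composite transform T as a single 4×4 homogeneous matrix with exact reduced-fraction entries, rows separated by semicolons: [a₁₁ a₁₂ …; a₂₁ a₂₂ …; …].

T = [-3/2 3/2 0 0; 0 4 0 0; 0 0 -2 0; 0 0 0 1]

T1 = [-1 0 0 0; 0 1 0 0; 0 0 1 0; 0 0 0 1]
T2·T1 = [-1 0 0 0; 0 -1 0 0; 0 0 1 0; 0 0 0 1]
T3·…·T1 = [-1 1 0 0; 0 -1 0 0; 0 0 1 0; 0 0 0 1]
T4·…·T1 = [-1 1 0 0; 0 -2 0 0; 0 0 1 0; 0 0 0 1]
T5·…·T1 = [-3/2 3/2 0 0; 0 4 0 0; 0 0 -2 0; 0 0 0 1]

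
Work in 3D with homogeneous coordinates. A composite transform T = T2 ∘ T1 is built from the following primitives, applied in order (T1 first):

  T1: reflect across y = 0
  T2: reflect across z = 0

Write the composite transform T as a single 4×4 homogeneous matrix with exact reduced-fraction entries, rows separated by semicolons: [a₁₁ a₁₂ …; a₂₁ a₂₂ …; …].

T1 = [1 0 0 0; 0 -1 0 0; 0 0 1 0; 0 0 0 1]
T2·T1 = [1 0 0 0; 0 -1 0 0; 0 0 -1 0; 0 0 0 1]

T = [1 0 0 0; 0 -1 0 0; 0 0 -1 0; 0 0 0 1]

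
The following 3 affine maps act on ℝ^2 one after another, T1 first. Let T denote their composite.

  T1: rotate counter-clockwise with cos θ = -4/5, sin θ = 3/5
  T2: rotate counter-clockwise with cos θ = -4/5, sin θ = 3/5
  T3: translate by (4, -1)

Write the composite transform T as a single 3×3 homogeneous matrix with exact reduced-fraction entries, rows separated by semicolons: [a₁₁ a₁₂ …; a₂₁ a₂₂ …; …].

T1 = [-4/5 -3/5 0; 3/5 -4/5 0; 0 0 1]
T2·T1 = [7/25 24/25 0; -24/25 7/25 0; 0 0 1]
T3·…·T1 = [7/25 24/25 4; -24/25 7/25 -1; 0 0 1]

T = [7/25 24/25 4; -24/25 7/25 -1; 0 0 1]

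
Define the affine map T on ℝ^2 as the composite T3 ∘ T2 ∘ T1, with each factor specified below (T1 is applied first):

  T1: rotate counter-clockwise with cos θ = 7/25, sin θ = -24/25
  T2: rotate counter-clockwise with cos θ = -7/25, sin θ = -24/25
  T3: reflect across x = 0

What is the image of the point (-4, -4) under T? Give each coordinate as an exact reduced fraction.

T1 rotate counter-clockwise with cos θ = 7/25, sin θ = -24/25: (-4, -4) → (-124/25, 68/25)
T2 rotate counter-clockwise with cos θ = -7/25, sin θ = -24/25: (-124/25, 68/25) → (4, 4)
T3 reflect across x = 0: (4, 4) → (-4, 4)

T(p) = (-4, 4)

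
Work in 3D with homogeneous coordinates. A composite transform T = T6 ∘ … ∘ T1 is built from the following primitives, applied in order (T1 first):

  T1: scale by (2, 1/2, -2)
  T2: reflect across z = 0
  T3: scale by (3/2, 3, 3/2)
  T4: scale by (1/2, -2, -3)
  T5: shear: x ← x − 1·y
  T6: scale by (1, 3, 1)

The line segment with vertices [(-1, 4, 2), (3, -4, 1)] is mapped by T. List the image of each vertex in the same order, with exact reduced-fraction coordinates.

image vertices: (21/2, -36, -18), (-15/2, 36, -9)

T1 scale by (2, 1/2, -2): (-1, 4, 2) → (-2, 2, -4); (3, -4, 1) → (6, -2, -2)
T2 reflect across z = 0: (-2, 2, -4) → (-2, 2, 4); (6, -2, -2) → (6, -2, 2)
T3 scale by (3/2, 3, 3/2): (-2, 2, 4) → (-3, 6, 6); (6, -2, 2) → (9, -6, 3)
T4 scale by (1/2, -2, -3): (-3, 6, 6) → (-3/2, -12, -18); (9, -6, 3) → (9/2, 12, -9)
T5 shear: x ← x − 1·y: (-3/2, -12, -18) → (21/2, -12, -18); (9/2, 12, -9) → (-15/2, 12, -9)
T6 scale by (1, 3, 1): (21/2, -12, -18) → (21/2, -36, -18); (-15/2, 12, -9) → (-15/2, 36, -9)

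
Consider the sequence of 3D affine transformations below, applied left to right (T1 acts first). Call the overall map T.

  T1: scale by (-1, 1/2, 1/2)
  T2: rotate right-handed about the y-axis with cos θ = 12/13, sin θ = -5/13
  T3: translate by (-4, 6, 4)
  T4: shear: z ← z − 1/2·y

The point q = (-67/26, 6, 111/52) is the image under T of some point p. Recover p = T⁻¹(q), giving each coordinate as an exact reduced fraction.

p = (-7/4, 0, 1)

T1 = [-1 0 0 0; 0 1/2 0 0; 0 0 1/2 0; 0 0 0 1]
T2·T1 = [-12/13 0 -5/26 0; 0 1/2 0 0; -5/13 0 6/13 0; 0 0 0 1]
T3·…·T1 = [-12/13 0 -5/26 -4; 0 1/2 0 6; -5/13 0 6/13 4; 0 0 0 1]
T4·…·T1 = [-12/13 0 -5/26 -4; 0 1/2 0 6; -5/13 -1/4 6/13 1; 0 0 0 1]
det M = -1/4; M⁻¹ = [-12/13 -5/26 -5/13 -28/13; 0 2 0 -12; -10/13 12/13 24/13 -136/13; 0 0 0 1]
M⁻¹ · (-67/26, 6, 111/52)ᵀ = (-7/4, 0, 1)ᵀ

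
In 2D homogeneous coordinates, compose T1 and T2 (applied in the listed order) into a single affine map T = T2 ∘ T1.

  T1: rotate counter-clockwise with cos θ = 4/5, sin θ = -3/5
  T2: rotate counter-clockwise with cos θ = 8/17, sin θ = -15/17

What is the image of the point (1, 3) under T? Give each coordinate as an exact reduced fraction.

T1 rotate counter-clockwise with cos θ = 4/5, sin θ = -3/5: (1, 3) → (13/5, 9/5)
T2 rotate counter-clockwise with cos θ = 8/17, sin θ = -15/17: (13/5, 9/5) → (239/85, -123/85)

T(p) = (239/85, -123/85)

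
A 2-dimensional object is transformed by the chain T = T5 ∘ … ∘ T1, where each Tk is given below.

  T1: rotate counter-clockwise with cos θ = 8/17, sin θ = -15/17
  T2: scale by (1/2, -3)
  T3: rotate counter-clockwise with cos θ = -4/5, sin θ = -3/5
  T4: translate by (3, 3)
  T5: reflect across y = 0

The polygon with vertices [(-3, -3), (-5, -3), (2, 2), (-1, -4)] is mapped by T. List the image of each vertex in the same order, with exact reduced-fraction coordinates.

T1 rotate counter-clockwise with cos θ = 8/17, sin θ = -15/17: (-3, -3) → (-69/17, 21/17); (-5, -3) → (-5, 3); (2, 2) → (46/17, -14/17); (-1, -4) → (-4, -1)
T2 scale by (1/2, -3): (-69/17, 21/17) → (-69/34, -63/17); (-5, 3) → (-5/2, -9); (46/17, -14/17) → (23/17, 42/17); (-4, -1) → (-2, 3)
T3 rotate counter-clockwise with cos θ = -4/5, sin θ = -3/5: (-69/34, -63/17) → (-3/5, 711/170); (-5/2, -9) → (-17/5, 87/10); (23/17, 42/17) → (2/5, -237/85); (-2, 3) → (17/5, -6/5)
T4 translate by (3, 3): (-3/5, 711/170) → (12/5, 1221/170); (-17/5, 87/10) → (-2/5, 117/10); (2/5, -237/85) → (17/5, 18/85); (17/5, -6/5) → (32/5, 9/5)
T5 reflect across y = 0: (12/5, 1221/170) → (12/5, -1221/170); (-2/5, 117/10) → (-2/5, -117/10); (17/5, 18/85) → (17/5, -18/85); (32/5, 9/5) → (32/5, -9/5)

image vertices: (12/5, -1221/170), (-2/5, -117/10), (17/5, -18/85), (32/5, -9/5)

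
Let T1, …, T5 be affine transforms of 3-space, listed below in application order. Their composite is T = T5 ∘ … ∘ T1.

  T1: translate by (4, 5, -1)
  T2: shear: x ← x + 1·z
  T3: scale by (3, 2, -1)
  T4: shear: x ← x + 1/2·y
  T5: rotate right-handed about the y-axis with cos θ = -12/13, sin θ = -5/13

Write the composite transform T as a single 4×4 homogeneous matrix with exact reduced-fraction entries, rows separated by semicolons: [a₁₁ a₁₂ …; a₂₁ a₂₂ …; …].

T1 = [1 0 0 4; 0 1 0 5; 0 0 1 -1; 0 0 0 1]
T2·T1 = [1 0 1 3; 0 1 0 5; 0 0 1 -1; 0 0 0 1]
T3·…·T1 = [3 0 3 9; 0 2 0 10; 0 0 -1 1; 0 0 0 1]
T4·…·T1 = [3 1 3 14; 0 2 0 10; 0 0 -1 1; 0 0 0 1]
T5·…·T1 = [-36/13 -12/13 -31/13 -173/13; 0 2 0 10; 15/13 5/13 27/13 58/13; 0 0 0 1]

T = [-36/13 -12/13 -31/13 -173/13; 0 2 0 10; 15/13 5/13 27/13 58/13; 0 0 0 1]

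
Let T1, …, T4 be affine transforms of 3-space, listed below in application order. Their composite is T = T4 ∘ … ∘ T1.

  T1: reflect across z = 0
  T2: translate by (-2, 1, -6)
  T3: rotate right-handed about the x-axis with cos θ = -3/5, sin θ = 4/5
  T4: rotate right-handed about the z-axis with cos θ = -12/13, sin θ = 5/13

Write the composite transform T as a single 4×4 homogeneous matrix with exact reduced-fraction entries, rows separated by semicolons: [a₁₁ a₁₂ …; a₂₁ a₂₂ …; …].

T = [-12/13 3/13 -4/13 3/13; 5/13 36/65 -48/65 -302/65; 0 4/5 3/5 22/5; 0 0 0 1]

T1 = [1 0 0 0; 0 1 0 0; 0 0 -1 0; 0 0 0 1]
T2·T1 = [1 0 0 -2; 0 1 0 1; 0 0 -1 -6; 0 0 0 1]
T3·…·T1 = [1 0 0 -2; 0 -3/5 4/5 21/5; 0 4/5 3/5 22/5; 0 0 0 1]
T4·…·T1 = [-12/13 3/13 -4/13 3/13; 5/13 36/65 -48/65 -302/65; 0 4/5 3/5 22/5; 0 0 0 1]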